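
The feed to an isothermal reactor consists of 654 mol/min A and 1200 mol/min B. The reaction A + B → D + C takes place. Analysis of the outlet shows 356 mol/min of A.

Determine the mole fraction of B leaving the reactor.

0.487

For A: n = n₀ − 1ξ → 356 = 654 − 1ξ, giving ξ = 298 mol/min.
Outlet amounts (n = n₀ + ν ξ):
  A: 654 − 1(298) = 356
  B: 1200 − 1(298) = 902
  D: 0 + 1(298) = 298
  C: 0 + 1(298) = 298
Total out = 1854 mol/min; y_B = 902 / 1854 = 0.4865.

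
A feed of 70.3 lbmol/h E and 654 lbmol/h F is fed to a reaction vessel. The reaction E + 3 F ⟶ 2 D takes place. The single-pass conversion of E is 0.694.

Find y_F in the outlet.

0.81

E reacted = 0.694 × 70.3 = 48.79 lbmol/h; ν_E = −1, so ξ = 48.79/1 = 48.79 lbmol/h.
Outlet amounts (n = n₀ + ν ξ):
  E: 70.3 − 1(48.79) = 21.51
  F: 654 − 3(48.79) = 507.6
  D: 0 + 2(48.79) = 97.58
Total out = 626.7 lbmol/h; y_F = 507.6 / 626.7 = 0.81.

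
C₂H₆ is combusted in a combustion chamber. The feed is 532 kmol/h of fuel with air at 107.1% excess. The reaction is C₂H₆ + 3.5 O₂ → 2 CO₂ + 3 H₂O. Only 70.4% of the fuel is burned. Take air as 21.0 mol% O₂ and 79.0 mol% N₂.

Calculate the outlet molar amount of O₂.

2550 kmol/h

Stoichiometric O₂ = 3.5 × 532 = 1862 kmol/h; O₂ fed = 1862 × 2.071 = 3856 kmol/h.
N₂ fed = 3856 × 79/21 = 14510 kmol/h.
Fuel reacted = 0.704 × 532 → ξ = 374.5 kmol/h.
Outlet (n = n₀ + ν ξ):
  C₂H₆: 532 − 1(374.5) = 157.5
  O₂: 3856 − 3.5(374.5) = 2545
  N₂: 14510 (inert)
  CO₂: 0 + 2(374.5) = 749.1
  H₂O: 0 + 3(374.5) = 1124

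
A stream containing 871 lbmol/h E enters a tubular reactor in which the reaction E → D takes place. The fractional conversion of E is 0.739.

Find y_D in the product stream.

0.739

E reacted = 0.739 × 871 = 643.7 lbmol/h; ν_E = −1, so ξ = 643.7/1 = 643.7 lbmol/h.
Outlet amounts (n = n₀ + ν ξ):
  E: 871 − 1(643.7) = 227.3
  D: 0 + 1(643.7) = 643.7
Total out = 871 lbmol/h; y_D = 643.7 / 871 = 0.739.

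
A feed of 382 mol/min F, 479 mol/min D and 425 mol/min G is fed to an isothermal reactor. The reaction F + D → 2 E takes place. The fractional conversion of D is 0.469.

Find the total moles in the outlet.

1290 mol/min

D reacted = 0.469 × 479 = 224.7 mol/min; ν_D = −1, so ξ = 224.7/1 = 224.7 mol/min.
Outlet amounts (n = n₀ + ν ξ):
  F: 382 − 1(224.7) = 157.3
  D: 479 − 1(224.7) = 254.3
  E: 0 + 2(224.7) = 449.3
  G: 425 (inert)
Total out = 157.3 + 254.3 + 449.3 + 425 = 1286 mol/min.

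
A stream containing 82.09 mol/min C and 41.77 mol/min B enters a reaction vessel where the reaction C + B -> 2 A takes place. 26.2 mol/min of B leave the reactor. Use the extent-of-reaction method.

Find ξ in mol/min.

For B: n = n₀ − 1ξ → 26.2 = 41.77 − 1ξ, giving ξ = 15.57 mol/min.
Outlet amounts (n = n₀ + ν ξ):
  C: 82.09 − 1(15.57) = 66.52
  B: 41.77 − 1(15.57) = 26.2
  A: 0 + 2(15.57) = 31.14

ξ = 15.6 mol/min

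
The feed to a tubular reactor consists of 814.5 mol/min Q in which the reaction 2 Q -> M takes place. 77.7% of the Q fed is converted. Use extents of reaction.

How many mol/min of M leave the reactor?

316 mol/min

Q reacted = 0.777 × 814.5 = 632.9 mol/min; ν_Q = −2, so ξ = 632.9/2 = 316.4 mol/min.
Outlet amounts (n = n₀ + ν ξ):
  Q: 814.5 − 2(316.4) = 181.6
  M: 0 + 1(316.4) = 316.4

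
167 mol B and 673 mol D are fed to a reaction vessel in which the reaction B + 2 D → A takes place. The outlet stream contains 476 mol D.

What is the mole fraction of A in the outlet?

0.153

For D: n = n₀ − 2ξ → 476 = 673 − 2ξ, giving ξ = 98.5 mol.
Outlet amounts (n = n₀ + ν ξ):
  B: 167 − 1(98.5) = 68.5
  D: 673 − 2(98.5) = 476
  A: 0 + 1(98.5) = 98.5
Total out = 643 mol; y_A = 98.5 / 643 = 0.1532.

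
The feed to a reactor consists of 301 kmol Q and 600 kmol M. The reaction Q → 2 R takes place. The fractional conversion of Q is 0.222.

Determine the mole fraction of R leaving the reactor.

0.138

Q reacted = 0.222 × 301 = 66.82 kmol; ν_Q = −1, so ξ = 66.82/1 = 66.82 kmol.
Outlet amounts (n = n₀ + ν ξ):
  Q: 301 − 1(66.82) = 234.2
  R: 0 + 2(66.82) = 133.6
  M: 600 (inert)
Total out = 967.8 kmol; y_R = 133.6 / 967.8 = 0.1381.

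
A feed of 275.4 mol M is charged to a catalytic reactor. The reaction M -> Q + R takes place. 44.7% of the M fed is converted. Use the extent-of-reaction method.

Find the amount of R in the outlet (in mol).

123 mol

M reacted = 0.447 × 275.4 = 123.1 mol; ν_M = −1, so ξ = 123.1/1 = 123.1 mol.
Outlet amounts (n = n₀ + ν ξ):
  M: 275.4 − 1(123.1) = 152.3
  Q: 0 + 1(123.1) = 123.1
  R: 0 + 1(123.1) = 123.1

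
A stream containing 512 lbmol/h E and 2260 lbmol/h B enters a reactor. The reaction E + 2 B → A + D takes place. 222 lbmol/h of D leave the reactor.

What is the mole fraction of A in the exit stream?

For D: n = n₀ + 1ξ → 222 = 0 + 1ξ, giving ξ = 222 lbmol/h.
Outlet amounts (n = n₀ + ν ξ):
  E: 512 − 1(222) = 290
  B: 2260 − 2(222) = 1816
  A: 0 + 1(222) = 222
  D: 0 + 1(222) = 222
Total out = 2550 lbmol/h; y_A = 222 / 2550 = 0.08706.

0.0871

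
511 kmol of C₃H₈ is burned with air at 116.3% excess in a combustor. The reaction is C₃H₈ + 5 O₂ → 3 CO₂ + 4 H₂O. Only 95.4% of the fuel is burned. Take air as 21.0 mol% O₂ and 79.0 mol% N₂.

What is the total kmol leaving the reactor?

27300 kmol

Stoichiometric O₂ = 5 × 511 = 2555 kmol; O₂ fed = 2555 × 2.163 = 5526 kmol.
N₂ fed = 5526 × 79/21 = 20790 kmol.
Fuel reacted = 0.954 × 511 → ξ = 487.5 kmol.
Outlet (n = n₀ + ν ξ):
  C₃H₈: 511 − 1(487.5) = 23.51
  O₂: 5526 − 5(487.5) = 3089
  N₂: 20790 (inert)
  CO₂: 0 + 3(487.5) = 1462
  H₂O: 0 + 4(487.5) = 1950
Total out = 23.51 + 3089 + 20790 + 1462 + 1950 = 27310 kmol.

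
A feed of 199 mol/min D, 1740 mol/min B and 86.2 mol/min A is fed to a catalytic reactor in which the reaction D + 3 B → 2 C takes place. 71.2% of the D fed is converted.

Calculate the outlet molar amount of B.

D reacted = 0.712 × 199 = 141.7 mol/min; ν_D = −1, so ξ = 141.7/1 = 141.7 mol/min.
Outlet amounts (n = n₀ + ν ξ):
  D: 199 − 1(141.7) = 57.31
  B: 1740 − 3(141.7) = 1315
  C: 0 + 2(141.7) = 283.4
  A: 86.2 (inert)

1310 mol/min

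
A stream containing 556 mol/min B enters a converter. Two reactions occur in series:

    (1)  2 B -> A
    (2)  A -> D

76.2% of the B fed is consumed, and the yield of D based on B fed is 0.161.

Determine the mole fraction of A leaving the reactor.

0.355

Conversion of B: B consumed = 2ξ₁ = 0.762 × 556 → ξ₁ = 211.8 mol/min.
Yield of D: 1ξ₂ / 556 = 0.161 → ξ₂ = 89.52 mol/min.
Outlet amounts (n = n₀ + Σ ν·ξ):
  B: 556 − 2(211.8) = 132.3
  A: 0 + 1(211.8) − 1(89.52) = 122.3
  D: 0 + 1(89.52) = 89.52
Total out = 344.2 mol/min; y_A = 122.3 / 344.2 = 0.3554.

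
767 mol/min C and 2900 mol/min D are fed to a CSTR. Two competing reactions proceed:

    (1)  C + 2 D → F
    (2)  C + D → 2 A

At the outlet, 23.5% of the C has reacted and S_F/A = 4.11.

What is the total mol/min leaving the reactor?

3350 mol/min

Conversion of C: C consumed = 0.235 × 767 = 180.2 mol/min = 1ξ₁ + 1ξ₂.
Selectivity: 1ξ₁ / (2ξ₂) = 4.11 → ξ₁ = 8.22 ξ₂.
Substitute: (1·8.22 + 1) ξ₂ = 180.2 → ξ₂ = 19.55 mol/min, ξ₁ = 160.7 mol/min.
Outlet amounts (n = n₀ + Σ ν·ξ):
  C: 767 − 1(160.7) − 1(19.55) = 586.8
  D: 2900 − 2(160.7) − 1(19.55) = 2559
  F: 0 + 1(160.7) = 160.7
  A: 0 + 2(19.55) = 39.1
Total out = 586.8 + 2559 + 160.7 + 39.1 = 3346 mol/min.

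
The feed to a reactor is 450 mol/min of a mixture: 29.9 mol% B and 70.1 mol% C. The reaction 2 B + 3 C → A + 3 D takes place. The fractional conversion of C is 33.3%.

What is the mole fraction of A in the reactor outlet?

0.0844

C reacted = 0.333 × 315.4 = 105 mol/min; ν_C = −3, so ξ = 105/3 = 35.01 mol/min.
Outlet amounts (n = n₀ + ν ξ):
  B: 134.6 − 2(35.01) = 64.52
  C: 315.4 − 3(35.01) = 210.4
  A: 0 + 1(35.01) = 35.01
  D: 0 + 3(35.01) = 105
Total out = 415 mol/min; y_A = 35.01 / 415 = 0.08438.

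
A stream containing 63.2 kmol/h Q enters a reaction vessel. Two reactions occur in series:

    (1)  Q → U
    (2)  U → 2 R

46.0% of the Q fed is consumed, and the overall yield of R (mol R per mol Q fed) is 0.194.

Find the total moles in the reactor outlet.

69.3 kmol/h

Conversion of Q: Q consumed = 1ξ₁ = 0.46 × 63.2 → ξ₁ = 29.07 kmol/h.
Yield of R: 2ξ₂ / 63.2 = 0.194 → ξ₂ = 6.13 kmol/h.
Outlet amounts (n = n₀ + Σ ν·ξ):
  Q: 63.2 − 1(29.07) = 34.13
  U: 0 + 1(29.07) − 1(6.13) = 22.94
  R: 0 + 2(6.13) = 12.26
Total out = 34.13 + 22.94 + 12.26 = 69.33 kmol/h.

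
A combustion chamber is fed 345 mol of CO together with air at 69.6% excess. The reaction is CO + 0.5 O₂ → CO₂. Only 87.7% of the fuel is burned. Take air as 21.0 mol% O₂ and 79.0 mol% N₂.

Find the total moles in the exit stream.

1590 mol

Stoichiometric O₂ = 0.5 × 345 = 172.5 mol; O₂ fed = 172.5 × 1.696 = 292.6 mol.
N₂ fed = 292.6 × 79/21 = 1101 mol.
Fuel reacted = 0.877 × 345 → ξ = 302.6 mol.
Outlet (n = n₀ + ν ξ):
  CO: 345 − 1(302.6) = 42.44
  O₂: 292.6 − 0.5(302.6) = 141.3
  N₂: 1101 (inert)
  CO₂: 0 + 1(302.6) = 302.6
Total out = 42.44 + 141.3 + 1101 + 302.6 = 1587 mol.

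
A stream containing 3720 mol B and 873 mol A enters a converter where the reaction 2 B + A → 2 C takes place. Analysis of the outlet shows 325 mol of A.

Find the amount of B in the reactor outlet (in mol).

2620 mol

For A: n = n₀ − 1ξ → 325 = 873 − 1ξ, giving ξ = 548 mol.
Outlet amounts (n = n₀ + ν ξ):
  B: 3720 − 2(548) = 2624
  A: 873 − 1(548) = 325
  C: 0 + 2(548) = 1096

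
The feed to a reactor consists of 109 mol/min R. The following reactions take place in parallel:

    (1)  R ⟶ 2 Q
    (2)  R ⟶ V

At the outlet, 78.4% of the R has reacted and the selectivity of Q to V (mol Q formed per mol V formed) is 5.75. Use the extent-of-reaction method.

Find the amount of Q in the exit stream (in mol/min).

Conversion of R: R consumed = 0.784 × 109 = 85.46 mol/min = 1ξ₁ + 1ξ₂.
Selectivity: 2ξ₁ / (1ξ₂) = 5.75 → ξ₁ = 2.875 ξ₂.
Substitute: (1·2.875 + 1) ξ₂ = 85.46 → ξ₂ = 22.05 mol/min, ξ₁ = 63.4 mol/min.
Outlet amounts (n = n₀ + Σ ν·ξ):
  R: 109 − 1(63.4) − 1(22.05) = 23.54
  Q: 0 + 2(63.4) = 126.8
  V: 0 + 1(22.05) = 22.05

127 mol/min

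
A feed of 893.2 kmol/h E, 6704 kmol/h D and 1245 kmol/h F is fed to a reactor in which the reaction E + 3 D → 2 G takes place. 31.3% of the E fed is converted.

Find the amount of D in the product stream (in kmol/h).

E reacted = 0.313 × 893.2 = 279.6 kmol/h; ν_E = −1, so ξ = 279.6/1 = 279.6 kmol/h.
Outlet amounts (n = n₀ + ν ξ):
  E: 893.2 − 1(279.6) = 613.6
  D: 6704 − 3(279.6) = 5865
  G: 0 + 2(279.6) = 559.1
  F: 1245 (inert)

5870 kmol/h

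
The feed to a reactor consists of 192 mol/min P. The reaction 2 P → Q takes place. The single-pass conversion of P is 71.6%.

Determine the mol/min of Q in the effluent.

68.7 mol/min

P reacted = 0.716 × 192 = 137.5 mol/min; ν_P = −2, so ξ = 137.5/2 = 68.74 mol/min.
Outlet amounts (n = n₀ + ν ξ):
  P: 192 − 2(68.74) = 54.53
  Q: 0 + 1(68.74) = 68.74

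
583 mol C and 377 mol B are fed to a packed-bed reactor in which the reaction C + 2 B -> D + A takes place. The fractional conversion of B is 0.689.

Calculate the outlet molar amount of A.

130 mol

B reacted = 0.689 × 377 = 259.8 mol; ν_B = −2, so ξ = 259.8/2 = 129.9 mol.
Outlet amounts (n = n₀ + ν ξ):
  C: 583 − 1(129.9) = 453.1
  B: 377 − 2(129.9) = 117.2
  D: 0 + 1(129.9) = 129.9
  A: 0 + 1(129.9) = 129.9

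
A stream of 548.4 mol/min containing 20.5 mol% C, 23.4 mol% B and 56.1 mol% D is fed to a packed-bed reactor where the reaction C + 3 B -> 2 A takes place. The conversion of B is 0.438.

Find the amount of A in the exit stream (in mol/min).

B reacted = 0.438 × 128.3 = 56.21 mol/min; ν_B = −3, so ξ = 56.21/3 = 18.74 mol/min.
Outlet amounts (n = n₀ + ν ξ):
  C: 112.4 − 1(18.74) = 93.69
  B: 128.3 − 3(18.74) = 72.12
  A: 0 + 2(18.74) = 37.47
  D: 307.7 (inert)

37.5 mol/min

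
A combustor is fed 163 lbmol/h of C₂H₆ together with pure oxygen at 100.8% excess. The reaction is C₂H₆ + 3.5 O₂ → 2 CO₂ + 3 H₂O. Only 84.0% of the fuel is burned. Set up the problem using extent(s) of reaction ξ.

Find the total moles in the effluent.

Stoichiometric O₂ = 3.5 × 163 = 570.5 lbmol/h; O₂ fed = 570.5 × 2.008 = 1146 lbmol/h.
Fuel reacted = 0.84 × 163 → ξ = 136.9 lbmol/h.
Outlet (n = n₀ + ν ξ):
  C₂H₆: 163 − 1(136.9) = 26.08
  O₂: 1146 − 3.5(136.9) = 666.3
  CO₂: 0 + 2(136.9) = 273.8
  H₂O: 0 + 3(136.9) = 410.8
Total out = 26.08 + 666.3 + 273.8 + 410.8 = 1377 lbmol/h.

1380 lbmol/h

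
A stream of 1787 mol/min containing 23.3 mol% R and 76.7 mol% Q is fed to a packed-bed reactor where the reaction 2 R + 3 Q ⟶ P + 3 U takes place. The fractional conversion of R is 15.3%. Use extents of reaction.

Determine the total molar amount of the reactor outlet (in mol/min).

R reacted = 0.153 × 416.4 = 63.7 mol/min; ν_R = −2, so ξ = 63.7/2 = 31.85 mol/min.
Outlet amounts (n = n₀ + ν ξ):
  R: 416.4 − 2(31.85) = 352.7
  Q: 1371 − 3(31.85) = 1275
  P: 0 + 1(31.85) = 31.85
  U: 0 + 3(31.85) = 95.56
Total out = 352.7 + 1275 + 31.85 + 95.56 = 1755 mol/min.

1760 mol/min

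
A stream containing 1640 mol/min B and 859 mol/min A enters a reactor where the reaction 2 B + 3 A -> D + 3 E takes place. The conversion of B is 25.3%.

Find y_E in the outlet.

0.272

B reacted = 0.253 × 1640 = 414.9 mol/min; ν_B = −2, so ξ = 414.9/2 = 207.5 mol/min.
Outlet amounts (n = n₀ + ν ξ):
  B: 1640 − 2(207.5) = 1225
  A: 859 − 3(207.5) = 236.6
  D: 0 + 1(207.5) = 207.5
  E: 0 + 3(207.5) = 622.4
Total out = 2292 mol/min; y_E = 622.4 / 2292 = 0.2716.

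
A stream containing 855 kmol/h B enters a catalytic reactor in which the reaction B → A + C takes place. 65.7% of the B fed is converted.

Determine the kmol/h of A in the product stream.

B reacted = 0.657 × 855 = 561.7 kmol/h; ν_B = −1, so ξ = 561.7/1 = 561.7 kmol/h.
Outlet amounts (n = n₀ + ν ξ):
  B: 855 − 1(561.7) = 293.3
  A: 0 + 1(561.7) = 561.7
  C: 0 + 1(561.7) = 561.7

562 kmol/h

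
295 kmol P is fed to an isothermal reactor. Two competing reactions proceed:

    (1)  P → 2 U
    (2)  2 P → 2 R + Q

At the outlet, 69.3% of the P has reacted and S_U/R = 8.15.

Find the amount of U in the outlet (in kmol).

Conversion of P: P consumed = 0.693 × 295 = 204.4 kmol = 1ξ₁ + 2ξ₂.
Selectivity: 2ξ₁ / (2ξ₂) = 8.15 → ξ₁ = 8.15 ξ₂.
Substitute: (1·8.15 + 2) ξ₂ = 204.4 → ξ₂ = 20.14 kmol, ξ₁ = 164.2 kmol.
Outlet amounts (n = n₀ + Σ ν·ξ):
  P: 295 − 1(164.2) − 2(20.14) = 90.57
  U: 0 + 2(164.2) = 328.3
  R: 0 + 2(20.14) = 40.28
  Q: 0 + 1(20.14) = 20.14

328 kmol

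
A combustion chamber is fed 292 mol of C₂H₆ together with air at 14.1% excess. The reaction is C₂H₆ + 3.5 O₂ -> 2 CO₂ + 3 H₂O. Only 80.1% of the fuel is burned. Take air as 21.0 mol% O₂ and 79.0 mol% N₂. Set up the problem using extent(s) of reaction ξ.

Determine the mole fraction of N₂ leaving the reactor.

Stoichiometric O₂ = 3.5 × 292 = 1022 mol; O₂ fed = 1022 × 1.141 = 1166 mol.
N₂ fed = 1166 × 79/21 = 4387 mol.
Fuel reacted = 0.801 × 292 → ξ = 233.9 mol.
Outlet (n = n₀ + ν ξ):
  C₂H₆: 292 − 1(233.9) = 58.11
  O₂: 1166 − 3.5(233.9) = 347.5
  N₂: 4387 (inert)
  CO₂: 0 + 2(233.9) = 467.8
  H₂O: 0 + 3(233.9) = 701.7
Total out = 5962 mol; y_N₂ = 4387 / 5962 = 0.7358.

0.736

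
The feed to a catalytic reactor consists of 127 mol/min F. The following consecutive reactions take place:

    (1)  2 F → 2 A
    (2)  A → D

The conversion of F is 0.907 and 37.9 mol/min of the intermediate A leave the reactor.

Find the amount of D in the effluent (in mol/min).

Conversion of F: F consumed = 2ξ₁ = 0.907 × 127 → ξ₁ = 57.59 mol/min.
A balance: n_A = 0 + 2ξ₁ − 1ξ₂ = 37.9 → ξ₂ = (2·57.59 − 37.9)/1 = 77.29 mol/min.
Outlet amounts (n = n₀ + Σ ν·ξ):
  F: 127 − 2(57.59) = 11.81
  A: 0 + 2(57.59) − 1(77.29) = 37.9
  D: 0 + 1(77.29) = 77.29

77.3 mol/min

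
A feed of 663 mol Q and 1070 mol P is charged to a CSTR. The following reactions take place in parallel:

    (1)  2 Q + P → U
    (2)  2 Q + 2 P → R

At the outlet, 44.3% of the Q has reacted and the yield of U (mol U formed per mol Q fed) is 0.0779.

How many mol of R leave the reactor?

Yield of U: 1ξ₁ / 663 = 0.0779 → ξ₁ = 51.65 mol.
Conversion of Q: 2ξ₁ + 2ξ₂ = 0.443 × 663 = 293.7 → ξ₂ = 95.21 mol.
Outlet amounts (n = n₀ + Σ ν·ξ):
  Q: 663 − 2(51.65) − 2(95.21) = 369.3
  P: 1070 − 1(51.65) − 2(95.21) = 827.9
  U: 0 + 1(51.65) = 51.65
  R: 0 + 1(95.21) = 95.21

95.2 mol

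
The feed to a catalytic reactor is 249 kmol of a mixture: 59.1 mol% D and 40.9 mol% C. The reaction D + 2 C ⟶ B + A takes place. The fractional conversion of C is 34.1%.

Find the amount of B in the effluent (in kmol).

17.4 kmol

C reacted = 0.341 × 101.8 = 34.73 kmol; ν_C = −2, so ξ = 34.73/2 = 17.36 kmol.
Outlet amounts (n = n₀ + ν ξ):
  D: 147.2 − 1(17.36) = 129.8
  C: 101.8 − 2(17.36) = 67.11
  B: 0 + 1(17.36) = 17.36
  A: 0 + 1(17.36) = 17.36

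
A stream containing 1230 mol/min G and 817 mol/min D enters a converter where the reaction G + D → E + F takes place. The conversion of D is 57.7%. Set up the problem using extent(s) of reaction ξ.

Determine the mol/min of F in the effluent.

471 mol/min

D reacted = 0.577 × 817 = 471.4 mol/min; ν_D = −1, so ξ = 471.4/1 = 471.4 mol/min.
Outlet amounts (n = n₀ + ν ξ):
  G: 1230 − 1(471.4) = 758.6
  D: 817 − 1(471.4) = 345.6
  E: 0 + 1(471.4) = 471.4
  F: 0 + 1(471.4) = 471.4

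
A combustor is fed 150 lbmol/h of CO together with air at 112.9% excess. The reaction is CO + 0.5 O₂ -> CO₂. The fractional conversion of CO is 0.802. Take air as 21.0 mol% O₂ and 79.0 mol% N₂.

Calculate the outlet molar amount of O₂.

Stoichiometric O₂ = 0.5 × 150 = 75 lbmol/h; O₂ fed = 75 × 2.129 = 159.7 lbmol/h.
N₂ fed = 159.7 × 79/21 = 600.7 lbmol/h.
Fuel reacted = 0.802 × 150 → ξ = 120.3 lbmol/h.
Outlet (n = n₀ + ν ξ):
  CO: 150 − 1(120.3) = 29.7
  O₂: 159.7 − 0.5(120.3) = 99.53
  N₂: 600.7 (inert)
  CO₂: 0 + 1(120.3) = 120.3

99.5 lbmol/h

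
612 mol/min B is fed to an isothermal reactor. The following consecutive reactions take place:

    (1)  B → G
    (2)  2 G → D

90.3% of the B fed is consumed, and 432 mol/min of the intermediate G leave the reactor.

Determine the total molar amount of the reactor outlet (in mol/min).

552 mol/min

Conversion of B: B consumed = 1ξ₁ = 0.903 × 612 → ξ₁ = 552.6 mol/min.
G balance: n_G = 0 + 1ξ₁ − 2ξ₂ = 432 → ξ₂ = (1·552.6 − 432)/2 = 60.32 mol/min.
Outlet amounts (n = n₀ + Σ ν·ξ):
  B: 612 − 1(552.6) = 59.36
  G: 0 + 1(552.6) − 2(60.32) = 432
  D: 0 + 1(60.32) = 60.32
Total out = 59.36 + 432 + 60.32 = 551.7 mol/min.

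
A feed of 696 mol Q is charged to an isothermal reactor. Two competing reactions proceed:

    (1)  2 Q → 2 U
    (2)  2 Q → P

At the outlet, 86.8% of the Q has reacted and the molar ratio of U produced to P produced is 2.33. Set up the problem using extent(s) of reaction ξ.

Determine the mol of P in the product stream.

Conversion of Q: Q consumed = 0.868 × 696 = 604.1 mol = 2ξ₁ + 2ξ₂.
Selectivity: 2ξ₁ / (1ξ₂) = 2.33 → ξ₁ = 1.165 ξ₂.
Substitute: (2·1.165 + 2) ξ₂ = 604.1 → ξ₂ = 139.5 mol, ξ₁ = 162.5 mol.
Outlet amounts (n = n₀ + Σ ν·ξ):
  Q: 696 − 2(162.5) − 2(139.5) = 91.87
  U: 0 + 2(162.5) = 325.1
  P: 0 + 1(139.5) = 139.5

140 mol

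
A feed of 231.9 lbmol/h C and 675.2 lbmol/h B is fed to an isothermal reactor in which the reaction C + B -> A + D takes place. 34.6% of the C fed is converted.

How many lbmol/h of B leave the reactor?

595 lbmol/h

C reacted = 0.346 × 231.9 = 80.24 lbmol/h; ν_C = −1, so ξ = 80.24/1 = 80.24 lbmol/h.
Outlet amounts (n = n₀ + ν ξ):
  C: 231.9 − 1(80.24) = 151.7
  B: 675.2 − 1(80.24) = 595
  A: 0 + 1(80.24) = 80.24
  D: 0 + 1(80.24) = 80.24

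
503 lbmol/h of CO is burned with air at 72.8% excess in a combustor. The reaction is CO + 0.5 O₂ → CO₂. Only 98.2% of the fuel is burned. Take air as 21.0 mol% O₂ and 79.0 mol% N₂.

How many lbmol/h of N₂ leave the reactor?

1630 lbmol/h

Stoichiometric O₂ = 0.5 × 503 = 251.5 lbmol/h; O₂ fed = 251.5 × 1.728 = 434.6 lbmol/h.
N₂ fed = 434.6 × 79/21 = 1635 lbmol/h.
Fuel reacted = 0.982 × 503 → ξ = 493.9 lbmol/h.
Outlet (n = n₀ + ν ξ):
  CO: 503 − 1(493.9) = 9.054
  O₂: 434.6 − 0.5(493.9) = 187.6
  N₂: 1635 (inert)
  CO₂: 0 + 1(493.9) = 493.9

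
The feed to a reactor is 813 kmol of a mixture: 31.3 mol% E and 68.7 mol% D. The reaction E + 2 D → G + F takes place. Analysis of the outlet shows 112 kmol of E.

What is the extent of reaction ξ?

For E: n = n₀ − 1ξ → 112 = 254.5 − 1ξ, giving ξ = 142.5 kmol.
Outlet amounts (n = n₀ + ν ξ):
  E: 254.5 − 1(142.5) = 112
  D: 558.5 − 2(142.5) = 273.6
  G: 0 + 1(142.5) = 142.5
  F: 0 + 1(142.5) = 142.5

ξ = 142 kmol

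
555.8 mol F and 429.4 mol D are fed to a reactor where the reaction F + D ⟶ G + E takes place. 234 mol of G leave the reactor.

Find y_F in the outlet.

For G: n = n₀ + 1ξ → 234 = 0 + 1ξ, giving ξ = 234 mol.
Outlet amounts (n = n₀ + ν ξ):
  F: 555.8 − 1(234) = 321.8
  D: 429.4 − 1(234) = 195.4
  G: 0 + 1(234) = 234
  E: 0 + 1(234) = 234
Total out = 985.2 mol; y_F = 321.8 / 985.2 = 0.3266.

0.327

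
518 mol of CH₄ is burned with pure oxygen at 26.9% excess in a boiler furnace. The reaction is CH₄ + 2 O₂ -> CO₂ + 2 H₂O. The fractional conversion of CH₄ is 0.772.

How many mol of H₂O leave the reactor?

800 mol

Stoichiometric O₂ = 2 × 518 = 1036 mol; O₂ fed = 1036 × 1.269 = 1315 mol.
Fuel reacted = 0.772 × 518 → ξ = 399.9 mol.
Outlet (n = n₀ + ν ξ):
  CH₄: 518 − 1(399.9) = 118.1
  O₂: 1315 − 2(399.9) = 514.9
  CO₂: 0 + 1(399.9) = 399.9
  H₂O: 0 + 2(399.9) = 799.8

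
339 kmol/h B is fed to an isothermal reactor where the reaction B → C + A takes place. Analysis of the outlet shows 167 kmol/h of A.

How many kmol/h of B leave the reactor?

172 kmol/h

For A: n = n₀ + 1ξ → 167 = 0 + 1ξ, giving ξ = 167 kmol/h.
Outlet amounts (n = n₀ + ν ξ):
  B: 339 − 1(167) = 172
  C: 0 + 1(167) = 167
  A: 0 + 1(167) = 167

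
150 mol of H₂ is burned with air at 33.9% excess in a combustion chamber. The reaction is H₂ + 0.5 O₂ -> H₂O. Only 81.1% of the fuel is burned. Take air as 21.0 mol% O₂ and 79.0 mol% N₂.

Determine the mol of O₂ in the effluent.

Stoichiometric O₂ = 0.5 × 150 = 75 mol; O₂ fed = 75 × 1.339 = 100.4 mol.
N₂ fed = 100.4 × 79/21 = 377.8 mol.
Fuel reacted = 0.811 × 150 → ξ = 121.7 mol.
Outlet (n = n₀ + ν ξ):
  H₂: 150 − 1(121.7) = 28.35
  O₂: 100.4 − 0.5(121.7) = 39.6
  N₂: 377.8 (inert)
  H₂O: 0 + 1(121.7) = 121.7

39.6 mol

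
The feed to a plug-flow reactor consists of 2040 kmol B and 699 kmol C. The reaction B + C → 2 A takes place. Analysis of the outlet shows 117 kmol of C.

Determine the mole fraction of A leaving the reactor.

0.425

For C: n = n₀ − 1ξ → 117 = 699 − 1ξ, giving ξ = 582 kmol.
Outlet amounts (n = n₀ + ν ξ):
  B: 2040 − 1(582) = 1458
  C: 699 − 1(582) = 117
  A: 0 + 2(582) = 1164
Total out = 2739 kmol; y_A = 1164 / 2739 = 0.425.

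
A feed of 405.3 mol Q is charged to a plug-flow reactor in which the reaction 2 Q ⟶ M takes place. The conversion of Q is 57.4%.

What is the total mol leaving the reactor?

289 mol

Q reacted = 0.574 × 405.3 = 232.6 mol; ν_Q = −2, so ξ = 232.6/2 = 116.3 mol.
Outlet amounts (n = n₀ + ν ξ):
  Q: 405.3 − 2(116.3) = 172.7
  M: 0 + 1(116.3) = 116.3
Total out = 172.7 + 116.3 = 289 mol.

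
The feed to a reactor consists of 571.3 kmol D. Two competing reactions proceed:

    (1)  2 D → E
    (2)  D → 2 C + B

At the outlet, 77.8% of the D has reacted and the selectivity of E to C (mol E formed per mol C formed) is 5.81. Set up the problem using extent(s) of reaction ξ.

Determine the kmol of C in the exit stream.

36.7 kmol

Conversion of D: D consumed = 0.778 × 571.3 = 444.5 kmol = 2ξ₁ + 1ξ₂.
Selectivity: 1ξ₁ / (2ξ₂) = 5.81 → ξ₁ = 11.62 ξ₂.
Substitute: (2·11.62 + 1) ξ₂ = 444.5 → ξ₂ = 18.34 kmol, ξ₁ = 213.1 kmol.
Outlet amounts (n = n₀ + Σ ν·ξ):
  D: 571.3 − 2(213.1) − 1(18.34) = 126.8
  E: 0 + 1(213.1) = 213.1
  C: 0 + 2(18.34) = 36.67
  B: 0 + 1(18.34) = 18.34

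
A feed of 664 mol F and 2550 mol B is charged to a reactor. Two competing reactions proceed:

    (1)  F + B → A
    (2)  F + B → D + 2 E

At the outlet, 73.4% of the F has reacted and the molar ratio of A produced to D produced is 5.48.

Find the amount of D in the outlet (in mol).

75.2 mol

Conversion of F: F consumed = 0.734 × 664 = 487.4 mol = 1ξ₁ + 1ξ₂.
Selectivity: 1ξ₁ / (1ξ₂) = 5.48 → ξ₁ = 5.48 ξ₂.
Substitute: (1·5.48 + 1) ξ₂ = 487.4 → ξ₂ = 75.21 mol, ξ₁ = 412.2 mol.
Outlet amounts (n = n₀ + Σ ν·ξ):
  F: 664 − 1(412.2) − 1(75.21) = 176.6
  B: 2550 − 1(412.2) − 1(75.21) = 2063
  A: 0 + 1(412.2) = 412.2
  D: 0 + 1(75.21) = 75.21
  E: 0 + 2(75.21) = 150.4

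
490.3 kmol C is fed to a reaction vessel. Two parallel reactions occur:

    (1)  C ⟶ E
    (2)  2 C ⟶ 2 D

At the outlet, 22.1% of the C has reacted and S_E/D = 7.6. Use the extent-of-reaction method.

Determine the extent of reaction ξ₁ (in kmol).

ξ₁ = 95.8 kmol

Conversion of C: C consumed = 0.221 × 490.3 = 108.4 kmol = 1ξ₁ + 2ξ₂.
Selectivity: 1ξ₁ / (2ξ₂) = 7.6 → ξ₁ = 15.2 ξ₂.
Substitute: (1·15.2 + 2) ξ₂ = 108.4 → ξ₂ = 6.3 kmol, ξ₁ = 95.76 kmol.
Outlet amounts (n = n₀ + Σ ν·ξ):
  C: 490.3 − 1(95.76) − 2(6.3) = 381.9
  E: 0 + 1(95.76) = 95.76
  D: 0 + 2(6.3) = 12.6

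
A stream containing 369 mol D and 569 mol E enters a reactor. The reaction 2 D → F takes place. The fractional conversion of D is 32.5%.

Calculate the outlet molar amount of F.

60 mol

D reacted = 0.325 × 369 = 119.9 mol; ν_D = −2, so ξ = 119.9/2 = 59.96 mol.
Outlet amounts (n = n₀ + ν ξ):
  D: 369 − 2(59.96) = 249.1
  F: 0 + 1(59.96) = 59.96
  E: 569 (inert)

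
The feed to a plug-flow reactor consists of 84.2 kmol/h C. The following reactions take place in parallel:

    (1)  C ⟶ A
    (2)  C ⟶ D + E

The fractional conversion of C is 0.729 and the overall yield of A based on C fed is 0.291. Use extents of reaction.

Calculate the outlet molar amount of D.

36.9 kmol/h

Yield of A: 1ξ₁ / 84.2 = 0.291 → ξ₁ = 24.5 kmol/h.
Conversion of C: 1ξ₁ + 1ξ₂ = 0.729 × 84.2 = 61.38 → ξ₂ = 36.88 kmol/h.
Outlet amounts (n = n₀ + Σ ν·ξ):
  C: 84.2 − 1(24.5) − 1(36.88) = 22.82
  A: 0 + 1(24.5) = 24.5
  D: 0 + 1(36.88) = 36.88
  E: 0 + 1(36.88) = 36.88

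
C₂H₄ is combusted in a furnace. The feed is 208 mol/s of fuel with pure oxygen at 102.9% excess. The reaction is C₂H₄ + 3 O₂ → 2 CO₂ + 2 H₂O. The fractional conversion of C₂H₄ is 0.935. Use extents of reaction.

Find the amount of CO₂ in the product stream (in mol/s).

389 mol/s

Stoichiometric O₂ = 3 × 208 = 624 mol/s; O₂ fed = 624 × 2.029 = 1266 mol/s.
Fuel reacted = 0.935 × 208 → ξ = 194.5 mol/s.
Outlet (n = n₀ + ν ξ):
  C₂H₄: 208 − 1(194.5) = 13.52
  O₂: 1266 − 3(194.5) = 682.7
  CO₂: 0 + 2(194.5) = 389
  H₂O: 0 + 2(194.5) = 389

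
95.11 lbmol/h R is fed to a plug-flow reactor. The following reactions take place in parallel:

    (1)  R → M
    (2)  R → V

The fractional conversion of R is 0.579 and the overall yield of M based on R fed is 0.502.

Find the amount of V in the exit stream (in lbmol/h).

7.32 lbmol/h

Yield of M: 1ξ₁ / 95.11 = 0.502 → ξ₁ = 47.75 lbmol/h.
Conversion of R: 1ξ₁ + 1ξ₂ = 0.579 × 95.11 = 55.07 → ξ₂ = 7.323 lbmol/h.
Outlet amounts (n = n₀ + Σ ν·ξ):
  R: 95.11 − 1(47.75) − 1(7.323) = 40.04
  M: 0 + 1(47.75) = 47.75
  V: 0 + 1(7.323) = 7.323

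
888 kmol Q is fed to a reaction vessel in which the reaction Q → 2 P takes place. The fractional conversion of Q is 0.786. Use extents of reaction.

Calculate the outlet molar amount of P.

Q reacted = 0.786 × 888 = 698 kmol; ν_Q = −1, so ξ = 698/1 = 698 kmol.
Outlet amounts (n = n₀ + ν ξ):
  Q: 888 − 1(698) = 190
  P: 0 + 2(698) = 1396

1400 kmol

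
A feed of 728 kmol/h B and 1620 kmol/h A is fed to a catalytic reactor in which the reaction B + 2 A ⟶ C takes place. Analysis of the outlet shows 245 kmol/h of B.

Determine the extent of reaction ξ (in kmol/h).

ξ = 483 kmol/h

For B: n = n₀ − 1ξ → 245 = 728 − 1ξ, giving ξ = 483 kmol/h.
Outlet amounts (n = n₀ + ν ξ):
  B: 728 − 1(483) = 245
  A: 1620 − 2(483) = 654
  C: 0 + 1(483) = 483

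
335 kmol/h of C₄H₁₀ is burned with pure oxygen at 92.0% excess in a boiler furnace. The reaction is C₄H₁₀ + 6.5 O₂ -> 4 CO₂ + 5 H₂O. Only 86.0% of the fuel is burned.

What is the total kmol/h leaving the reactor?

Stoichiometric O₂ = 6.5 × 335 = 2178 kmol/h; O₂ fed = 2178 × 1.920 = 4181 kmol/h.
Fuel reacted = 0.86 × 335 → ξ = 288.1 kmol/h.
Outlet (n = n₀ + ν ξ):
  C₄H₁₀: 335 − 1(288.1) = 46.9
  O₂: 4181 − 6.5(288.1) = 2308
  CO₂: 0 + 4(288.1) = 1152
  H₂O: 0 + 5(288.1) = 1440
Total out = 46.9 + 2308 + 1152 + 1440 = 4948 kmol/h.

4950 kmol/h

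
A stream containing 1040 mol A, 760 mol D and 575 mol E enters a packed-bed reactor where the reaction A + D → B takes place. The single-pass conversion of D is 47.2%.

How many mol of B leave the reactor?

D reacted = 0.472 × 760 = 358.7 mol; ν_D = −1, so ξ = 358.7/1 = 358.7 mol.
Outlet amounts (n = n₀ + ν ξ):
  A: 1040 − 1(358.7) = 681.3
  D: 760 − 1(358.7) = 401.3
  B: 0 + 1(358.7) = 358.7
  E: 575 (inert)

359 mol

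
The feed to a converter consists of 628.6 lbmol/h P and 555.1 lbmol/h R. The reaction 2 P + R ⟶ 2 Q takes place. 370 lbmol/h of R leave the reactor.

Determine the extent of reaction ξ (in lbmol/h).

ξ = 185 lbmol/h

For R: n = n₀ − 1ξ → 370 = 555.1 − 1ξ, giving ξ = 185.1 lbmol/h.
Outlet amounts (n = n₀ + ν ξ):
  P: 628.6 − 2(185.1) = 258.4
  R: 555.1 − 1(185.1) = 370
  Q: 0 + 2(185.1) = 370.2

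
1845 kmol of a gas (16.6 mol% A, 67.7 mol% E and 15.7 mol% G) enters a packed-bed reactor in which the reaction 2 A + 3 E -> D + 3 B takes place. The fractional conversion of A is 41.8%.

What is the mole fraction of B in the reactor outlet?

0.108

A reacted = 0.418 × 306.3 = 128 kmol; ν_A = −2, so ξ = 128/2 = 64.01 kmol.
Outlet amounts (n = n₀ + ν ξ):
  A: 306.3 − 2(64.01) = 178.2
  E: 1249 − 3(64.01) = 1057
  D: 0 + 1(64.01) = 64.01
  B: 0 + 3(64.01) = 192
  G: 289.7 (inert)
Total out = 1781 kmol; y_B = 192 / 1781 = 0.1078.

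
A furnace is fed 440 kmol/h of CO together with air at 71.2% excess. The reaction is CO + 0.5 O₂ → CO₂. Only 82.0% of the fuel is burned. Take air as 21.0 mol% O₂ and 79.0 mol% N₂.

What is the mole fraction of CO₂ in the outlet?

0.176

Stoichiometric O₂ = 0.5 × 440 = 220 kmol/h; O₂ fed = 220 × 1.712 = 376.6 kmol/h.
N₂ fed = 376.6 × 79/21 = 1417 kmol/h.
Fuel reacted = 0.82 × 440 → ξ = 360.8 kmol/h.
Outlet (n = n₀ + ν ξ):
  CO: 440 − 1(360.8) = 79.2
  O₂: 376.6 − 0.5(360.8) = 196.2
  N₂: 1417 (inert)
  CO₂: 0 + 1(360.8) = 360.8
Total out = 2053 kmol/h; y_CO₂ = 360.8 / 2053 = 0.1757.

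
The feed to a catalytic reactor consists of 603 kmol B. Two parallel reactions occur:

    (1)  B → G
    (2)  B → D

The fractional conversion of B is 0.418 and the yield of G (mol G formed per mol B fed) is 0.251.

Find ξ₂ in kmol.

ξ₂ = 101 kmol

Yield of G: 1ξ₁ / 603 = 0.251 → ξ₁ = 151.4 kmol.
Conversion of B: 1ξ₁ + 1ξ₂ = 0.418 × 603 = 252.1 → ξ₂ = 100.7 kmol.
Outlet amounts (n = n₀ + Σ ν·ξ):
  B: 603 − 1(151.4) − 1(100.7) = 350.9
  G: 0 + 1(151.4) = 151.4
  D: 0 + 1(100.7) = 100.7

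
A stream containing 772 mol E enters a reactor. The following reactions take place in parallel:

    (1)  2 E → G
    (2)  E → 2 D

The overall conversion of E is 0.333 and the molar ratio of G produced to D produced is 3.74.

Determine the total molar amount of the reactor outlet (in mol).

668 mol

Conversion of E: E consumed = 0.333 × 772 = 257.1 mol = 2ξ₁ + 1ξ₂.
Selectivity: 1ξ₁ / (2ξ₂) = 3.74 → ξ₁ = 7.48 ξ₂.
Substitute: (2·7.48 + 1) ξ₂ = 257.1 → ξ₂ = 16.11 mol, ξ₁ = 120.5 mol.
Outlet amounts (n = n₀ + Σ ν·ξ):
  E: 772 − 2(120.5) − 1(16.11) = 514.9
  G: 0 + 1(120.5) = 120.5
  D: 0 + 2(16.11) = 32.22
Total out = 514.9 + 120.5 + 32.22 = 667.6 mol.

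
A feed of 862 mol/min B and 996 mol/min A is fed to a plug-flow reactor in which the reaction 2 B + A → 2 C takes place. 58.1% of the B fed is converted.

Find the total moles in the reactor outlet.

B reacted = 0.581 × 862 = 500.8 mol/min; ν_B = −2, so ξ = 500.8/2 = 250.4 mol/min.
Outlet amounts (n = n₀ + ν ξ):
  B: 862 − 2(250.4) = 361.2
  A: 996 − 1(250.4) = 745.6
  C: 0 + 2(250.4) = 500.8
Total out = 361.2 + 745.6 + 500.8 = 1608 mol/min.

1610 mol/min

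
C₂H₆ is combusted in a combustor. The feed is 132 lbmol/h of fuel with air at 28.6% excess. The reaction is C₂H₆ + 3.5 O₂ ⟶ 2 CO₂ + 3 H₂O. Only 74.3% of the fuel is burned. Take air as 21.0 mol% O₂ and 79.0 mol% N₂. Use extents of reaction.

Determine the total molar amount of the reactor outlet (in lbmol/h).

3010 lbmol/h

Stoichiometric O₂ = 3.5 × 132 = 462 lbmol/h; O₂ fed = 462 × 1.286 = 594.1 lbmol/h.
N₂ fed = 594.1 × 79/21 = 2235 lbmol/h.
Fuel reacted = 0.743 × 132 → ξ = 98.08 lbmol/h.
Outlet (n = n₀ + ν ξ):
  C₂H₆: 132 − 1(98.08) = 33.92
  O₂: 594.1 − 3.5(98.08) = 250.9
  N₂: 2235 (inert)
  CO₂: 0 + 2(98.08) = 196.2
  H₂O: 0 + 3(98.08) = 294.2
Total out = 33.92 + 250.9 + 2235 + 196.2 + 294.2 = 3010 lbmol/h.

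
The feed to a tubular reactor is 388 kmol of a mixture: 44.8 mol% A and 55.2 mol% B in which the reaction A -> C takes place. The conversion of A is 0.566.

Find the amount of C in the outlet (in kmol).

A reacted = 0.566 × 173.8 = 98.38 kmol; ν_A = −1, so ξ = 98.38/1 = 98.38 kmol.
Outlet amounts (n = n₀ + ν ξ):
  A: 173.8 − 1(98.38) = 75.44
  C: 0 + 1(98.38) = 98.38
  B: 214.2 (inert)

98.4 kmol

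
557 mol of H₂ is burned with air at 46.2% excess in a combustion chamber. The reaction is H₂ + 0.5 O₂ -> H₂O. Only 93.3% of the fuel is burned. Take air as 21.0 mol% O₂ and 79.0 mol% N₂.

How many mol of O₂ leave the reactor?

147 mol

Stoichiometric O₂ = 0.5 × 557 = 278.5 mol; O₂ fed = 278.5 × 1.462 = 407.2 mol.
N₂ fed = 407.2 × 79/21 = 1532 mol.
Fuel reacted = 0.933 × 557 → ξ = 519.7 mol.
Outlet (n = n₀ + ν ξ):
  H₂: 557 − 1(519.7) = 37.32
  O₂: 407.2 − 0.5(519.7) = 147.3
  N₂: 1532 (inert)
  H₂O: 0 + 1(519.7) = 519.7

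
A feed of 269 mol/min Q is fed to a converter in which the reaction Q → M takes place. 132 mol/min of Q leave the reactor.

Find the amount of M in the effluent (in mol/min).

For Q: n = n₀ − 1ξ → 132 = 269 − 1ξ, giving ξ = 137 mol/min.
Outlet amounts (n = n₀ + ν ξ):
  Q: 269 − 1(137) = 132
  M: 0 + 1(137) = 137

137 mol/min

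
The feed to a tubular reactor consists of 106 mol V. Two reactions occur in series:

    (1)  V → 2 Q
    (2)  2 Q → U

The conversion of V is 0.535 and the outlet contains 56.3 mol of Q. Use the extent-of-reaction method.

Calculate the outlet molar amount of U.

Conversion of V: V consumed = 1ξ₁ = 0.535 × 106 → ξ₁ = 56.71 mol.
Q balance: n_Q = 0 + 2ξ₁ − 2ξ₂ = 56.3 → ξ₂ = (2·56.71 − 56.3)/2 = 28.56 mol.
Outlet amounts (n = n₀ + Σ ν·ξ):
  V: 106 − 1(56.71) = 49.29
  Q: 0 + 2(56.71) − 2(28.56) = 56.3
  U: 0 + 1(28.56) = 28.56

28.6 mol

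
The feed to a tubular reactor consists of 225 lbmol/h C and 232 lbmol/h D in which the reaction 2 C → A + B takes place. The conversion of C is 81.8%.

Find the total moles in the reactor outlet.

457 lbmol/h

C reacted = 0.818 × 225 = 184 lbmol/h; ν_C = −2, so ξ = 184/2 = 92.02 lbmol/h.
Outlet amounts (n = n₀ + ν ξ):
  C: 225 − 2(92.02) = 40.95
  A: 0 + 1(92.02) = 92.02
  B: 0 + 1(92.02) = 92.02
  D: 232 (inert)
Total out = 40.95 + 92.02 + 92.02 + 232 = 457 lbmol/h.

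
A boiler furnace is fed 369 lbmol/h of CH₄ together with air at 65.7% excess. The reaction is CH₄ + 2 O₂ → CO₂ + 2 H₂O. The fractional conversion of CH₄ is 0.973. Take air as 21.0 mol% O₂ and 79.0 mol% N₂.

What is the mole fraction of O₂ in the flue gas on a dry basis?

Stoichiometric O₂ = 2 × 369 = 738 lbmol/h; O₂ fed = 738 × 1.657 = 1223 lbmol/h.
N₂ fed = 1223 × 79/21 = 4600 lbmol/h.
Fuel reacted = 0.973 × 369 → ξ = 359 lbmol/h.
Outlet (n = n₀ + ν ξ):
  CH₄: 369 − 1(359) = 9.963
  O₂: 1223 − 2(359) = 504.8
  N₂: 4600 (inert)
  CO₂: 0 + 1(359) = 359
  H₂O: 0 + 2(359) = 718.1
Dry total = 5474 lbmol/h; y_O₂ (dry) = 504.8 / 5474 = 0.09221.

0.0922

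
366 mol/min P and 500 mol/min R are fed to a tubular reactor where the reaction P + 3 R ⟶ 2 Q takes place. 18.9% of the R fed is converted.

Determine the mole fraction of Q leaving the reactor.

R reacted = 0.189 × 500 = 94.5 mol/min; ν_R = −3, so ξ = 94.5/3 = 31.5 mol/min.
Outlet amounts (n = n₀ + ν ξ):
  P: 366 − 1(31.5) = 334.5
  R: 500 − 3(31.5) = 405.5
  Q: 0 + 2(31.5) = 63
Total out = 803 mol/min; y_Q = 63 / 803 = 0.07846.

0.0785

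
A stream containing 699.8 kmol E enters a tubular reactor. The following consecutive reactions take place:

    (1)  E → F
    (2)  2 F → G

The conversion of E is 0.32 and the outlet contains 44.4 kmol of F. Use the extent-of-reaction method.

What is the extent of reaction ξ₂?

ξ₂ = 89.8 kmol

Conversion of E: E consumed = 1ξ₁ = 0.32 × 699.8 → ξ₁ = 223.9 kmol.
F balance: n_F = 0 + 1ξ₁ − 2ξ₂ = 44.4 → ξ₂ = (1·223.9 − 44.4)/2 = 89.77 kmol.
Outlet amounts (n = n₀ + Σ ν·ξ):
  E: 699.8 − 1(223.9) = 475.9
  F: 0 + 1(223.9) − 2(89.77) = 44.4
  G: 0 + 1(89.77) = 89.77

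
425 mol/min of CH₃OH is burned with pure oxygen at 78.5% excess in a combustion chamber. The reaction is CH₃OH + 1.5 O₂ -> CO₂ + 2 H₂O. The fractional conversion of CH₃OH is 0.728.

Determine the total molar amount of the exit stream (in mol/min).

1720 mol/min

Stoichiometric O₂ = 1.5 × 425 = 637.5 mol/min; O₂ fed = 637.5 × 1.785 = 1138 mol/min.
Fuel reacted = 0.728 × 425 → ξ = 309.4 mol/min.
Outlet (n = n₀ + ν ξ):
  CH₃OH: 425 − 1(309.4) = 115.6
  O₂: 1138 − 1.5(309.4) = 673.8
  CO₂: 0 + 1(309.4) = 309.4
  H₂O: 0 + 2(309.4) = 618.8
Total out = 115.6 + 673.8 + 309.4 + 618.8 = 1718 mol/min.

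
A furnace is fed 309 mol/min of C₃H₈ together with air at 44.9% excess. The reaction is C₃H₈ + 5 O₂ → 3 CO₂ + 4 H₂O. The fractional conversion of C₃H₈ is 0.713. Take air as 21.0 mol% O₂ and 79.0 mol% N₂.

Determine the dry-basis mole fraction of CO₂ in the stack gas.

0.0641

Stoichiometric O₂ = 5 × 309 = 1545 mol/min; O₂ fed = 1545 × 1.449 = 2239 mol/min.
N₂ fed = 2239 × 79/21 = 8422 mol/min.
Fuel reacted = 0.713 × 309 → ξ = 220.3 mol/min.
Outlet (n = n₀ + ν ξ):
  C₃H₈: 309 − 1(220.3) = 88.68
  O₂: 2239 − 5(220.3) = 1137
  N₂: 8422 (inert)
  CO₂: 0 + 3(220.3) = 661
  H₂O: 0 + 4(220.3) = 881.3
Dry total = 10310 mol/min; y_CO₂ (dry) = 661 / 10310 = 0.06412.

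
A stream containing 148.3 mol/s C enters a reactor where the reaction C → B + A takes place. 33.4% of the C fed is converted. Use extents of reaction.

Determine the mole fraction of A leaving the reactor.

0.25

C reacted = 0.334 × 148.3 = 49.53 mol/s; ν_C = −1, so ξ = 49.53/1 = 49.53 mol/s.
Outlet amounts (n = n₀ + ν ξ):
  C: 148.3 − 1(49.53) = 98.77
  B: 0 + 1(49.53) = 49.53
  A: 0 + 1(49.53) = 49.53
Total out = 197.8 mol/s; y_A = 49.53 / 197.8 = 0.2504.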